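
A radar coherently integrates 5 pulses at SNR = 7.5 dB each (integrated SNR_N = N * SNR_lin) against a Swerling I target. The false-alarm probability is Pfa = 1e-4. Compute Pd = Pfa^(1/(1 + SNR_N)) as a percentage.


SNR_lin = 10^(7.5/10) = 5.62341
SNR_N = 5 * 5.62341 = 28.11705
1/(1 + SNR_N) = 1/29.11705 = 0.0343441
Pd = (1e-4)^0.0343441 = 0.72883
Pd = 72.9%

72.9%


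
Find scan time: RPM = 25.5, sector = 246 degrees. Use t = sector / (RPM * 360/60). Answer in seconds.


t = 246 / (25.5 * 360) * 60 = 1.61 s

1.61 s


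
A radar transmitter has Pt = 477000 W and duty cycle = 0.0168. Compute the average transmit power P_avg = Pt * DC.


P_avg = 477000 * 0.0168 = 8013.6 W

8013.6 W


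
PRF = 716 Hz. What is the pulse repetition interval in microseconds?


PRI = 1/716 = 0.001396648 s = 1396.6 us

1396.6 us


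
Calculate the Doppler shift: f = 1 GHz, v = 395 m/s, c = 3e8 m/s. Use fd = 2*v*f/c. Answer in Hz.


fd = 2 * 395 * 1000000000.0 / 3e8 = 2633.3 Hz

2633.3 Hz


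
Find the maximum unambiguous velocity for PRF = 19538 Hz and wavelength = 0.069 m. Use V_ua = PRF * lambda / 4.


V_ua = 19538 * 0.069 / 4 = 337.0 m/s

337.0 m/s


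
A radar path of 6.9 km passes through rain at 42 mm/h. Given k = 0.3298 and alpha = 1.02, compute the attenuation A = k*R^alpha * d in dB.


gamma = 0.3298 * 42^1.02 = 14.926739 dB/km
A = 14.926739 * 6.9 = 102.99 dB

102.99 dB


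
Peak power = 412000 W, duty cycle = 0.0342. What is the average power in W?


P_avg = 412000 * 0.0342 = 14090.4 W

14090.4 W


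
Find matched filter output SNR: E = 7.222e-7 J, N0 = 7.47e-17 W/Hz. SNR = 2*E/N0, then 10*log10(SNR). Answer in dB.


SNR_lin = 2 * 7.222e-7 / 7.47e-17 = 1.934e10
SNR_dB = 10*log10(1.934e10) = 102.9 dB

102.9 dB


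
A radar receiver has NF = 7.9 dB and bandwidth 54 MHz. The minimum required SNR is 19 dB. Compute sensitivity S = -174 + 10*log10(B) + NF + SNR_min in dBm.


10*log10(54000000.0) = 77.32
S = -174 + 77.32 + 7.9 + 19 = -69.8 dBm

-69.8 dBm


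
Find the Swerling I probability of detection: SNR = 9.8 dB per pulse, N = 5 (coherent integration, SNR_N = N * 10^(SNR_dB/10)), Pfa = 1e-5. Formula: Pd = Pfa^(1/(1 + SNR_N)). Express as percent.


SNR_lin = 10^(9.8/10) = 9.54993
SNR_N = 5 * 9.54993 = 47.74965
1/(1 + SNR_N) = 1/48.74965 = 0.020513
Pd = (1e-5)^0.020513 = 0.78965
Pd = 79.0%

79.0%


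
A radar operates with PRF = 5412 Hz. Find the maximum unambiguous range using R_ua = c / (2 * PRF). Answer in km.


R_ua = 3e8 / (2 * 5412) = 27716.2 m = 27.7 km

27.7 km


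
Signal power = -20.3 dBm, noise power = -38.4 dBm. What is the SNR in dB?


SNR = -20.3 - (-38.4) = 18.1 dB

18.1 dB


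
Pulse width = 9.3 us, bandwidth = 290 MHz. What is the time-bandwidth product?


TBP = 9.3 * 290 = 2697.0

2697.0


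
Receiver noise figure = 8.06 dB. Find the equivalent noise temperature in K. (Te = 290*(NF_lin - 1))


NF_lin = 10^(8.06/10) = 6.397348
Te = 290 * (6.397348 - 1) = 1565.2 K

1565.2 K


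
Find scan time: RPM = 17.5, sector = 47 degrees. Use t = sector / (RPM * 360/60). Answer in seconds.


t = 47 / (17.5 * 360) * 60 = 0.45 s

0.45 s


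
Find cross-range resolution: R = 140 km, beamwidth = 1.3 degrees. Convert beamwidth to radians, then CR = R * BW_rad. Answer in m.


BW_rad = 0.02268928
CR = 140000 * 0.02268928 = 3176.5 m

3176.5 m


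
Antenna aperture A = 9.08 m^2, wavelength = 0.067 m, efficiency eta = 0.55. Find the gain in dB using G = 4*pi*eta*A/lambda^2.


G_linear = 4*pi*0.55*9.08/0.067^2 = 13980.05
G_dB = 10*log10(13980.05) = 41.5 dB

41.5 dB


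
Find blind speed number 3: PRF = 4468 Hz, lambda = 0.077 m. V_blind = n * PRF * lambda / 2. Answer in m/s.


V_blind = 3 * 4468 * 0.077 / 2 = 516.1 m/s

516.1 m/s


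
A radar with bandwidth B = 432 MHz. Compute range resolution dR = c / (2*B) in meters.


dR = 3e8 / (2 * 432000000.0) = 0.35 m

0.35 m


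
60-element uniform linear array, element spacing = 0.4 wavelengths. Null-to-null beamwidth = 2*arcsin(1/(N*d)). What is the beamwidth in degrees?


1/(N*d) = 1/(60*0.4) = 0.041667
BW = 2*arcsin(0.041667) = 4.8 degrees

4.8 degrees


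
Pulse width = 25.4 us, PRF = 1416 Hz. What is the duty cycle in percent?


DC = 25.4e-6 * 1416 * 100 = 3.6%

3.6%


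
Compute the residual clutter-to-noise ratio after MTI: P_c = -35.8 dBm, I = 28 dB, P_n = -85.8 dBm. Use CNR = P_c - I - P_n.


CNR = -35.8 - 28 - (-85.8) = 22.0 dB

22.0 dB


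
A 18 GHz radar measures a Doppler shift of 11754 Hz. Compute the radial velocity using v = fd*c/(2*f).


v = 11754 * 3e8 / (2 * 18000000000.0) = 98.0 m/s

98.0 m/s


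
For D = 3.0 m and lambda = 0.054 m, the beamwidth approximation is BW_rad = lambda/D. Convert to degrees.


BW_rad = 0.054 / 3.0 = 0.018
BW_deg = 1.03 degrees

1.03 degrees


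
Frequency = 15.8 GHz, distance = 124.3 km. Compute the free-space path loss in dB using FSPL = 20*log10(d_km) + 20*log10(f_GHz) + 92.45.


20*log10(124.3) = 41.89
20*log10(15.8) = 23.97
FSPL = 158.3 dB

158.3 dB


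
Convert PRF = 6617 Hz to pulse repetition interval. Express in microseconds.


PRI = 1/6617 = 0.0001511259 s = 151.1 us

151.1 us


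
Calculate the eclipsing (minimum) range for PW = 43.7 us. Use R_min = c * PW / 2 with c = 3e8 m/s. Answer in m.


R_min = 3e8 * 43.7e-6 / 2 = 6555.0 m

6555.0 m


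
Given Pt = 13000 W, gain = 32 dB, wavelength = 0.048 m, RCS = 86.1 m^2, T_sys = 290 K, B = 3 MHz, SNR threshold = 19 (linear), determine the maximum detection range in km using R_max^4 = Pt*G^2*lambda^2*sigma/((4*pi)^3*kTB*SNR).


G_lin = 10^(32/10) = 1584.893192
R^4 = 13000 * 1584.893192^2 * 0.048^2 * 86.1 / ((4*pi)^3 * 1.38e-23 * 290 * 3000000.0 * 19)
R^4 = 1.43103e19 m^4
R_max = (1.43103e19)^(1/4) = 61505.2 m = 61.5 km

61.5 km


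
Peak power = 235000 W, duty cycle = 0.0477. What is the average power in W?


P_avg = 235000 * 0.0477 = 11209.5 W

11209.5 W


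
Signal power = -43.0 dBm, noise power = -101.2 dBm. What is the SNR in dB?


SNR = -43.0 - (-101.2) = 58.2 dB

58.2 dB


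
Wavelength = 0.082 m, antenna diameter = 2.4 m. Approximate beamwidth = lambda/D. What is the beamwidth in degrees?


BW_rad = 0.082 / 2.4 = 0.034167
BW_deg = 1.96 degrees

1.96 degrees


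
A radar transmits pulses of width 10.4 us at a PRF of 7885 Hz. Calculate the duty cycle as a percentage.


DC = 10.4e-6 * 7885 * 100 = 8.2%

8.2%


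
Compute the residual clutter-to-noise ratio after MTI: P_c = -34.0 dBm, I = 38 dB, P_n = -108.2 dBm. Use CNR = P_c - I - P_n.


CNR = -34.0 - 38 - (-108.2) = 36.2 dB

36.2 dB


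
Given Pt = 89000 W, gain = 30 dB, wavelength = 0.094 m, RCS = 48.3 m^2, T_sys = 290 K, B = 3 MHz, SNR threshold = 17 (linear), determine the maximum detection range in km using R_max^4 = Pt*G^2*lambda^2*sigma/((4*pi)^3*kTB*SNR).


G_lin = 10^(30/10) = 1000.0
R^4 = 89000 * 1000.0^2 * 0.094^2 * 48.3 / ((4*pi)^3 * 1.38e-23 * 290 * 3000000.0 * 17)
R^4 = 9.37812e19 m^4
R_max = (9.37812e19)^(1/4) = 98407.7 m = 98.4 km

98.4 km


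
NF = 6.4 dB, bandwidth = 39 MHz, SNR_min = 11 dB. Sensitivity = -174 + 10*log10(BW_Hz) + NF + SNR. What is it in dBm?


10*log10(39000000.0) = 75.91
S = -174 + 75.91 + 6.4 + 11 = -80.7 dBm

-80.7 dBm


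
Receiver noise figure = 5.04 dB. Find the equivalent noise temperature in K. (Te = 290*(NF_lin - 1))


NF_lin = 10^(5.04/10) = 3.191538
Te = 290 * (3.191538 - 1) = 635.5 K

635.5 K


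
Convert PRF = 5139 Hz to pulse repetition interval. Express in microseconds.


PRI = 1/5139 = 0.0001945904 s = 194.6 us

194.6 us


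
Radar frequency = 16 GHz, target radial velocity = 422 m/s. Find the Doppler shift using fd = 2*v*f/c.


fd = 2 * 422 * 16000000000.0 / 3e8 = 45013.3 Hz

45013.3 Hz


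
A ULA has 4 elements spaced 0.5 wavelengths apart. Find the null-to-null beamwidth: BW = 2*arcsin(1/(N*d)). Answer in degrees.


1/(N*d) = 1/(4*0.5) = 0.5
BW = 2*arcsin(0.5) = 60.0 degrees

60.0 degrees


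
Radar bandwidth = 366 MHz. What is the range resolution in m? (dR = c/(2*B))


dR = 3e8 / (2 * 366000000.0) = 0.41 m

0.41 m


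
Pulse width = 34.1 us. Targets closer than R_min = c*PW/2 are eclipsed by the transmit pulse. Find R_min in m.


R_min = 3e8 * 34.1e-6 / 2 = 5115.0 m

5115.0 m


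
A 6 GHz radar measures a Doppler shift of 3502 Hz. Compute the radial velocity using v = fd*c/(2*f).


v = 3502 * 3e8 / (2 * 6000000000.0) = 87.6 m/s

87.6 m/s


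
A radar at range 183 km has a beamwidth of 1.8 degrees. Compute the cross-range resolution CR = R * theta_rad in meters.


BW_rad = 0.031415927
CR = 183000 * 0.031415927 = 5749.1 m

5749.1 m


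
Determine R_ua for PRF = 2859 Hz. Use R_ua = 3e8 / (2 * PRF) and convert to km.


R_ua = 3e8 / (2 * 2859) = 52465.9 m = 52.5 km

52.5 km


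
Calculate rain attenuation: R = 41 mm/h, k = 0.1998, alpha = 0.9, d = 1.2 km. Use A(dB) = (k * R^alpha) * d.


gamma = 0.1998 * 41^0.9 = 5.650683 dB/km
A = 5.650683 * 1.2 = 6.78 dB

6.78 dB


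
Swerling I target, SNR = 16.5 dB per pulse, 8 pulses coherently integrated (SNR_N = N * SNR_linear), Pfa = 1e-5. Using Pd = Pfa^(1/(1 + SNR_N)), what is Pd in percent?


SNR_lin = 10^(16.5/10) = 44.66836
SNR_N = 8 * 44.66836 = 357.34688
1/(1 + SNR_N) = 1/358.34688 = 0.0027906
Pd = (1e-5)^0.0027906 = 0.96838
Pd = 96.8%

96.8%


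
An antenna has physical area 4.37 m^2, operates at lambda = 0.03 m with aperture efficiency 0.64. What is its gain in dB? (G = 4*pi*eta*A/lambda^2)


G_linear = 4*pi*0.64*4.37/0.03^2 = 39050.69
G_dB = 10*log10(39050.69) = 45.9 dB

45.9 dB


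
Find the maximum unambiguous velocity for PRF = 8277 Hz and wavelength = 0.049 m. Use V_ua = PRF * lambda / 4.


V_ua = 8277 * 0.049 / 4 = 101.4 m/s

101.4 m/s


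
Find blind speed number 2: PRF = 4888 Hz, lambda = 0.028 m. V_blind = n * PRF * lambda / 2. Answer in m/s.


V_blind = 2 * 4888 * 0.028 / 2 = 136.9 m/s

136.9 m/s


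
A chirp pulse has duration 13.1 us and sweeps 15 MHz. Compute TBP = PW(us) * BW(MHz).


TBP = 13.1 * 15 = 196.5

196.5


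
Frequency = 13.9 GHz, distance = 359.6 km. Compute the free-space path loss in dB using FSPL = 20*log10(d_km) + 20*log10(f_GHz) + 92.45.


20*log10(359.6) = 51.12
20*log10(13.9) = 22.86
FSPL = 166.4 dB

166.4 dB


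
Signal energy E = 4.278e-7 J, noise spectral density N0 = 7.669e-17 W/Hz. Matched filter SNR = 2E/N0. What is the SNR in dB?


SNR_lin = 2 * 4.278e-7 / 7.669e-17 = 1.116e10
SNR_dB = 10*log10(1.116e10) = 100.5 dB

100.5 dB


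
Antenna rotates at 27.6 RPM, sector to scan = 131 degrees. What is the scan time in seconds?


t = 131 / (27.6 * 360) * 60 = 0.79 s

0.79 s


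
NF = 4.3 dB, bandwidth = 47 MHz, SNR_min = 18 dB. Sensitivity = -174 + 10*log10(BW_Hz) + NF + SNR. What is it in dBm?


10*log10(47000000.0) = 76.72
S = -174 + 76.72 + 4.3 + 18 = -75.0 dBm

-75.0 dBm


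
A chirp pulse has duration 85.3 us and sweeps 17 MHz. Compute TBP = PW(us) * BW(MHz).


TBP = 85.3 * 17 = 1450.1

1450.1


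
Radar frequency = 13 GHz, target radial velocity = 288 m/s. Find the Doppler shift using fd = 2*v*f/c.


fd = 2 * 288 * 13000000000.0 / 3e8 = 24960.0 Hz

24960.0 Hz


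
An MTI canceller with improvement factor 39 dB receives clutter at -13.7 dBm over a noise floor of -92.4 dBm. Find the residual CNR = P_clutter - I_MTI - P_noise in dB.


CNR = -13.7 - 39 - (-92.4) = 39.7 dB

39.7 dB


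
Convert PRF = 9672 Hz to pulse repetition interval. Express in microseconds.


PRI = 1/9672 = 0.0001033912 s = 103.4 us

103.4 us


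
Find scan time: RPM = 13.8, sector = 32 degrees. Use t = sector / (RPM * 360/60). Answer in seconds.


t = 32 / (13.8 * 360) * 60 = 0.39 s

0.39 s


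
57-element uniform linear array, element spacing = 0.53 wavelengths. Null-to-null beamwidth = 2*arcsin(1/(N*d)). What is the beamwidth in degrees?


1/(N*d) = 1/(57*0.53) = 0.033102
BW = 2*arcsin(0.033102) = 3.8 degrees

3.8 degrees


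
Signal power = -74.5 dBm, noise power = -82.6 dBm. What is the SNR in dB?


SNR = -74.5 - (-82.6) = 8.1 dB

8.1 dB


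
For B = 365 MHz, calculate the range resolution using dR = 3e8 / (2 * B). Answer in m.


dR = 3e8 / (2 * 365000000.0) = 0.41 m

0.41 m


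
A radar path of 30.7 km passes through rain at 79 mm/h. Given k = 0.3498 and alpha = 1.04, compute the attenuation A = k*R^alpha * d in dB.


gamma = 0.3498 * 79^1.04 = 32.911826 dB/km
A = 32.911826 * 30.7 = 1010.39 dB

1010.39 dB


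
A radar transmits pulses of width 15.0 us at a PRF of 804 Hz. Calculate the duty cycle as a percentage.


DC = 15.0e-6 * 804 * 100 = 1.21%

1.21%


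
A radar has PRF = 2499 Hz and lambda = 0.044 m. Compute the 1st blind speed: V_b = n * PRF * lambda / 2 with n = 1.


V_blind = 1 * 2499 * 0.044 / 2 = 55.0 m/s

55.0 m/s


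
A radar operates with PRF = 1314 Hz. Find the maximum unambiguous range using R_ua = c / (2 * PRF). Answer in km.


R_ua = 3e8 / (2 * 1314) = 114155.3 m = 114.2 km

114.2 km


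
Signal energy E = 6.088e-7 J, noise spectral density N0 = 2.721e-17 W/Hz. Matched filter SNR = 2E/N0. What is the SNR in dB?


SNR_lin = 2 * 6.088e-7 / 2.721e-17 = 4.475e10
SNR_dB = 10*log10(4.475e10) = 106.5 dB

106.5 dB


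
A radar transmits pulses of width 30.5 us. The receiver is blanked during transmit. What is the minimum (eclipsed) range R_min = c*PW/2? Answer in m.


R_min = 3e8 * 30.5e-6 / 2 = 4575.0 m

4575.0 m


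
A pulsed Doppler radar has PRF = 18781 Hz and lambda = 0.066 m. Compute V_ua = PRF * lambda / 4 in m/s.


V_ua = 18781 * 0.066 / 4 = 309.9 m/s

309.9 m/s


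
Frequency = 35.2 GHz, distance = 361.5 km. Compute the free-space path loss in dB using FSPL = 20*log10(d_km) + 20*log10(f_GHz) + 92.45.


20*log10(361.5) = 51.16
20*log10(35.2) = 30.93
FSPL = 174.5 dB

174.5 dB


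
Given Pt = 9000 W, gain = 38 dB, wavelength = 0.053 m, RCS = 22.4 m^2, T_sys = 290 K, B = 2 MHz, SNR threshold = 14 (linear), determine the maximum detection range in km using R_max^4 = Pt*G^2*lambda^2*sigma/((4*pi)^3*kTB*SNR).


G_lin = 10^(38/10) = 6309.573445
R^4 = 9000 * 6309.573445^2 * 0.053^2 * 22.4 / ((4*pi)^3 * 1.38e-23 * 290 * 2000000.0 * 14)
R^4 = 1.01386e20 m^4
R_max = (1.01386e20)^(1/4) = 100344.7 m = 100.3 km

100.3 km


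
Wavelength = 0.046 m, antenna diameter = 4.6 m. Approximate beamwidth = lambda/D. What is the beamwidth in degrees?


BW_rad = 0.046 / 4.6 = 0.01
BW_deg = 0.57 degrees

0.57 degrees


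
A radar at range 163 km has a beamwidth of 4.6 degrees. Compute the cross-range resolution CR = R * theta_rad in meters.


BW_rad = 0.080285146
CR = 163000 * 0.080285146 = 13086.5 m

13086.5 m


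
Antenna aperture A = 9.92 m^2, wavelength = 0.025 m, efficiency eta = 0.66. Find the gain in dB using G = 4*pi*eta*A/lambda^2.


G_linear = 4*pi*0.66*9.92/0.025^2 = 131639.27
G_dB = 10*log10(131639.27) = 51.2 dB

51.2 dB


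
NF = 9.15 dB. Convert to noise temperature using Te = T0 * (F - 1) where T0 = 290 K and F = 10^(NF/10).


NF_lin = 10^(9.15/10) = 8.222426
Te = 290 * (8.222426 - 1) = 2094.5 K

2094.5 K


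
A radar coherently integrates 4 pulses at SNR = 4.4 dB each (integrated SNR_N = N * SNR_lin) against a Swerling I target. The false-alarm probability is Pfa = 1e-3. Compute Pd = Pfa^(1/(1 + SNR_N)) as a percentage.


SNR_lin = 10^(4.4/10) = 2.75423
SNR_N = 4 * 2.75423 = 11.01692
1/(1 + SNR_N) = 1/12.01692 = 0.083216
Pd = (1e-3)^0.083216 = 0.5628
Pd = 56.3%

56.3%


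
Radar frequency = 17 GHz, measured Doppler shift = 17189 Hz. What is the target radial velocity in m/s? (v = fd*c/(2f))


v = 17189 * 3e8 / (2 * 17000000000.0) = 151.7 m/s

151.7 m/s


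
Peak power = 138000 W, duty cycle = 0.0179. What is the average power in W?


P_avg = 138000 * 0.0179 = 2470.2 W

2470.2 W


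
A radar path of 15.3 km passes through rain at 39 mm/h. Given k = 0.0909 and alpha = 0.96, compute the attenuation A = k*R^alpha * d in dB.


gamma = 0.0909 * 39^0.96 = 3.061864 dB/km
A = 3.061864 * 15.3 = 46.85 dB

46.85 dB


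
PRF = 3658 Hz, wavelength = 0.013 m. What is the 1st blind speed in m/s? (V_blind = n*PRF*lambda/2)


V_blind = 1 * 3658 * 0.013 / 2 = 23.8 m/s

23.8 m/s


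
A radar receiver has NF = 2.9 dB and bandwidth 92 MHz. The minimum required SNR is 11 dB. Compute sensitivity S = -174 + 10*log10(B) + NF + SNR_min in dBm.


10*log10(92000000.0) = 79.64
S = -174 + 79.64 + 2.9 + 11 = -80.5 dBm

-80.5 dBm


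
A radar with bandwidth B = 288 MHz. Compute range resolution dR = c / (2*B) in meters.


dR = 3e8 / (2 * 288000000.0) = 0.52 m

0.52 m


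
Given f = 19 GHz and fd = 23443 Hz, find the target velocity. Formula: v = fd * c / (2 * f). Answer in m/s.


v = 23443 * 3e8 / (2 * 19000000000.0) = 185.1 m/s

185.1 m/s


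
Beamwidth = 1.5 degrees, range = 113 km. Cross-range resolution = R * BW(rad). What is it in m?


BW_rad = 0.026179939
CR = 113000 * 0.026179939 = 2958.3 m

2958.3 m


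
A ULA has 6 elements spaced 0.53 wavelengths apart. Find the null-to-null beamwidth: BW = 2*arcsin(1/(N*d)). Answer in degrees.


1/(N*d) = 1/(6*0.53) = 0.314465
BW = 2*arcsin(0.314465) = 36.7 degrees

36.7 degrees


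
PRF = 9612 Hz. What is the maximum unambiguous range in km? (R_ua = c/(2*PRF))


R_ua = 3e8 / (2 * 9612) = 15605.5 m = 15.6 km

15.6 km


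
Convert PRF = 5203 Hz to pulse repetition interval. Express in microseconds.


PRI = 1/5203 = 0.0001921968 s = 192.2 us

192.2 us


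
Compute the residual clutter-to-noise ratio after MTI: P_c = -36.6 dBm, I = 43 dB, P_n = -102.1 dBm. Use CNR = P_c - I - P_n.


CNR = -36.6 - 43 - (-102.1) = 22.5 dB

22.5 dB


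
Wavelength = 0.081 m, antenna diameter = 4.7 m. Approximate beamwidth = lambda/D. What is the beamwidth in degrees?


BW_rad = 0.081 / 4.7 = 0.017234
BW_deg = 0.99 degrees

0.99 degrees


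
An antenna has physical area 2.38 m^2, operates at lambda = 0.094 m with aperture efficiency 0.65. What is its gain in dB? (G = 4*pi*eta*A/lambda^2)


G_linear = 4*pi*0.65*2.38/0.094^2 = 2200.11
G_dB = 10*log10(2200.11) = 33.4 dB

33.4 dB


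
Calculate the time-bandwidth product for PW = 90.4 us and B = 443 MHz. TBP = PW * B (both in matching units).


TBP = 90.4 * 443 = 40047.2

40047.2


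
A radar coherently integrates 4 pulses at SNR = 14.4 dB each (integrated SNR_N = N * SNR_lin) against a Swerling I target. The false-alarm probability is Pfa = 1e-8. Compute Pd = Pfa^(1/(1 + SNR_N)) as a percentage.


SNR_lin = 10^(14.4/10) = 27.54229
SNR_N = 4 * 27.54229 = 110.16916
1/(1 + SNR_N) = 1/111.16916 = 0.0089953
Pd = (1e-8)^0.0089953 = 0.8473
Pd = 84.7%

84.7%


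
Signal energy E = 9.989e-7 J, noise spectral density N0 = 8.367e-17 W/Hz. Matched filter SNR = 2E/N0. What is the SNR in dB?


SNR_lin = 2 * 9.989e-7 / 8.367e-17 = 2.388e10
SNR_dB = 10*log10(2.388e10) = 103.8 dB

103.8 dB


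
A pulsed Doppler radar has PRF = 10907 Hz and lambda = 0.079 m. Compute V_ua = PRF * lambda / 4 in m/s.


V_ua = 10907 * 0.079 / 4 = 215.4 m/s

215.4 m/s


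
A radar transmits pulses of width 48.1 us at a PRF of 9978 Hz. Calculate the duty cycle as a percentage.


DC = 48.1e-6 * 9978 * 100 = 47.99%

47.99%


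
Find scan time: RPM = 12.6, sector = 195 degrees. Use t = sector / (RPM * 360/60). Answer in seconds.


t = 195 / (12.6 * 360) * 60 = 2.58 s

2.58 s


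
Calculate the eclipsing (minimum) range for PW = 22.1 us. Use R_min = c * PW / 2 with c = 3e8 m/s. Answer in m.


R_min = 3e8 * 22.1e-6 / 2 = 3315.0 m

3315.0 m


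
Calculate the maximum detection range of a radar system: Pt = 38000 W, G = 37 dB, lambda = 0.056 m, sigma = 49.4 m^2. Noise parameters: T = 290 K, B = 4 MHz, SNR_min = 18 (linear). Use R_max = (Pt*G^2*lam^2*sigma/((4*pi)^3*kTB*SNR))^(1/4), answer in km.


G_lin = 10^(37/10) = 5011.872336
R^4 = 38000 * 5011.872336^2 * 0.056^2 * 49.4 / ((4*pi)^3 * 1.38e-23 * 290 * 4000000.0 * 18)
R^4 = 2.58611e20 m^4
R_max = (2.58611e20)^(1/4) = 126812.4 m = 126.8 km

126.8 km


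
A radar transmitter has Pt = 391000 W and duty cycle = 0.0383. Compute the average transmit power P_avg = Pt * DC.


P_avg = 391000 * 0.0383 = 14975.3 W

14975.3 W


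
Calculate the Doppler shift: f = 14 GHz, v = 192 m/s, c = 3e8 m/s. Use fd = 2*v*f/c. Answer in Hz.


fd = 2 * 192 * 14000000000.0 / 3e8 = 17920.0 Hz

17920.0 Hz


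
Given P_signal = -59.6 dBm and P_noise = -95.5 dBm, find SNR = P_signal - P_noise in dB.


SNR = -59.6 - (-95.5) = 35.9 dB

35.9 dB


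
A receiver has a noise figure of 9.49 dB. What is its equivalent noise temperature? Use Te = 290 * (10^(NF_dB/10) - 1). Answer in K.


NF_lin = 10^(9.49/10) = 8.892011
Te = 290 * (8.892011 - 1) = 2288.7 K

2288.7 K


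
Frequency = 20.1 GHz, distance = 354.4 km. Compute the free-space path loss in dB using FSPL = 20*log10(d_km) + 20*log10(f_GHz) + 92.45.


20*log10(354.4) = 50.99
20*log10(20.1) = 26.06
FSPL = 169.5 dB

169.5 dB


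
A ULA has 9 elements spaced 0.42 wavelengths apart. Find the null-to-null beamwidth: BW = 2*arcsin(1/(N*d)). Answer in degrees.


1/(N*d) = 1/(9*0.42) = 0.26455
BW = 2*arcsin(0.26455) = 30.7 degrees

30.7 degrees


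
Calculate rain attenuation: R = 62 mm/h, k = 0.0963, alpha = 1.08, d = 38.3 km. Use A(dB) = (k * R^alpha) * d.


gamma = 0.0963 * 62^1.08 = 8.306332 dB/km
A = 8.306332 * 38.3 = 318.13 dB

318.13 dB


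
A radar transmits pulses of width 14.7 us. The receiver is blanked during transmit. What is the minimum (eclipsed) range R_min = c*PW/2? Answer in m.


R_min = 3e8 * 14.7e-6 / 2 = 2205.0 m

2205.0 m


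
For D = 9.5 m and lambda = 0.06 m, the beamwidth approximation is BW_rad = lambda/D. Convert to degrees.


BW_rad = 0.06 / 9.5 = 0.006316
BW_deg = 0.36 degrees

0.36 degrees


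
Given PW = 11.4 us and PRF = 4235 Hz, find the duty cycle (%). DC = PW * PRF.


DC = 11.4e-6 * 4235 * 100 = 4.83%

4.83%


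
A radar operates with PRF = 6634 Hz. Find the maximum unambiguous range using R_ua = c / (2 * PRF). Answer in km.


R_ua = 3e8 / (2 * 6634) = 22610.8 m = 22.6 km

22.6 km


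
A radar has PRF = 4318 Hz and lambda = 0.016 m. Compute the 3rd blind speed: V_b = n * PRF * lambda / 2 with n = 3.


V_blind = 3 * 4318 * 0.016 / 2 = 103.6 m/s

103.6 m/s


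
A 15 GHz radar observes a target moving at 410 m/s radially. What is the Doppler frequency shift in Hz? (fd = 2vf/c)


fd = 2 * 410 * 15000000000.0 / 3e8 = 41000.0 Hz

41000.0 Hz


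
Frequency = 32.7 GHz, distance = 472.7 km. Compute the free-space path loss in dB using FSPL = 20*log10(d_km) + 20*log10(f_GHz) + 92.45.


20*log10(472.7) = 53.49
20*log10(32.7) = 30.29
FSPL = 176.2 dB

176.2 dB


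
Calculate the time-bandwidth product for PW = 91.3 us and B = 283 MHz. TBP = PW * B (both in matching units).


TBP = 91.3 * 283 = 25837.9

25837.9


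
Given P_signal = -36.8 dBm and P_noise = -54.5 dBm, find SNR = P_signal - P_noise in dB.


SNR = -36.8 - (-54.5) = 17.7 dB

17.7 dB


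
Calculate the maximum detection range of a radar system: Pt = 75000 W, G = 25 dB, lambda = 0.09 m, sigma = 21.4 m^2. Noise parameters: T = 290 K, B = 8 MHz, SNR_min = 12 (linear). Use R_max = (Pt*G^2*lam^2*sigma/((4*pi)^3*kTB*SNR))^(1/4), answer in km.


G_lin = 10^(25/10) = 316.227766
R^4 = 75000 * 316.227766^2 * 0.09^2 * 21.4 / ((4*pi)^3 * 1.38e-23 * 290 * 8000000.0 * 12)
R^4 = 1.70523e18 m^4
R_max = (1.70523e18)^(1/4) = 36136.5 m = 36.1 km

36.1 km


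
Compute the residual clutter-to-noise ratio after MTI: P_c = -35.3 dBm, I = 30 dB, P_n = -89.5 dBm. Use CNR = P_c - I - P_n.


CNR = -35.3 - 30 - (-89.5) = 24.2 dB

24.2 dB


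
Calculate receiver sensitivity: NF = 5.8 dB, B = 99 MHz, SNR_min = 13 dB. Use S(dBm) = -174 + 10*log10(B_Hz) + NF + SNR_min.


10*log10(99000000.0) = 79.96
S = -174 + 79.96 + 5.8 + 13 = -75.2 dBm

-75.2 dBm


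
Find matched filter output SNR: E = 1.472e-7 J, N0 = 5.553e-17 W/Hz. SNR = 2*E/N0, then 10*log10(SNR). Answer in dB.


SNR_lin = 2 * 1.472e-7 / 5.553e-17 = 5.302e9
SNR_dB = 10*log10(5.302e9) = 97.2 dB

97.2 dB


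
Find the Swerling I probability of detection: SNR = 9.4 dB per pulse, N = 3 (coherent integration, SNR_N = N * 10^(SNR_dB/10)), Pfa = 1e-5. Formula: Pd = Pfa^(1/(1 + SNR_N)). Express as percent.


SNR_lin = 10^(9.4/10) = 8.70964
SNR_N = 3 * 8.70964 = 26.12892
1/(1 + SNR_N) = 1/27.12892 = 0.036861
Pd = (1e-5)^0.036861 = 0.65418
Pd = 65.4%

65.4%


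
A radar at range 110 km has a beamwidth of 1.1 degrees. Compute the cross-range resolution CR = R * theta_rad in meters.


BW_rad = 0.019198622
CR = 110000 * 0.019198622 = 2111.8 m

2111.8 m


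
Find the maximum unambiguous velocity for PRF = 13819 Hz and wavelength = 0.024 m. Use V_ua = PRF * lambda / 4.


V_ua = 13819 * 0.024 / 4 = 82.9 m/s

82.9 m/s


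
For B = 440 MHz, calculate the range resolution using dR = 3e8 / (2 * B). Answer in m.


dR = 3e8 / (2 * 440000000.0) = 0.34 m

0.34 m


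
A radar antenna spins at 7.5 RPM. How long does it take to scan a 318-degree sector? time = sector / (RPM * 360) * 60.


t = 318 / (7.5 * 360) * 60 = 7.07 s

7.07 s


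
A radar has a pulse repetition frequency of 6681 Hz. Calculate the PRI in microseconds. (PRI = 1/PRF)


PRI = 1/6681 = 0.0001496782 s = 149.7 us

149.7 us


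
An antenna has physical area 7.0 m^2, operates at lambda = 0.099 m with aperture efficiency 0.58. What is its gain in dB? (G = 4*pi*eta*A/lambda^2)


G_linear = 4*pi*0.58*7.0/0.099^2 = 5205.54
G_dB = 10*log10(5205.54) = 37.2 dB

37.2 dB


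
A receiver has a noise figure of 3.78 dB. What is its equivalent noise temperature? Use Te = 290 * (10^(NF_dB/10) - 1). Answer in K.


NF_lin = 10^(3.78/10) = 2.387811
Te = 290 * (2.387811 - 1) = 402.5 K

402.5 K


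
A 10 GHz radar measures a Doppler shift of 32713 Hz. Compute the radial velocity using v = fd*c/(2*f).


v = 32713 * 3e8 / (2 * 10000000000.0) = 490.7 m/s

490.7 m/s


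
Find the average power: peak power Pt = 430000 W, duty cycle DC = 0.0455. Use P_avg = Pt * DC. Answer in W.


P_avg = 430000 * 0.0455 = 19565.0 W

19565.0 W


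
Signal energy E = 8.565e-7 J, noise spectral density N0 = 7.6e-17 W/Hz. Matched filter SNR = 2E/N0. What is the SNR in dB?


SNR_lin = 2 * 8.565e-7 / 7.6e-17 = 2.254e10
SNR_dB = 10*log10(2.254e10) = 103.5 dB

103.5 dB


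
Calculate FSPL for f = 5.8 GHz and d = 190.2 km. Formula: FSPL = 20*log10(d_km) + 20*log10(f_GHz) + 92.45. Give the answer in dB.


20*log10(190.2) = 45.58
20*log10(5.8) = 15.27
FSPL = 153.3 dB

153.3 dB


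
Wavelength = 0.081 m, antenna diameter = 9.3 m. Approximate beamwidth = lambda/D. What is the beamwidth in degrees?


BW_rad = 0.081 / 9.3 = 0.00871
BW_deg = 0.5 degrees

0.5 degrees


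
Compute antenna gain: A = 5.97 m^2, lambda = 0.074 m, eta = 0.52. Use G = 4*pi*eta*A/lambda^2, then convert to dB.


G_linear = 4*pi*0.52*5.97/0.074^2 = 7124.0
G_dB = 10*log10(7124.0) = 38.5 dB

38.5 dB


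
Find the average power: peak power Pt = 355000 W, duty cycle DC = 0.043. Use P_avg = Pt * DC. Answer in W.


P_avg = 355000 * 0.043 = 15265.0 W

15265.0 W


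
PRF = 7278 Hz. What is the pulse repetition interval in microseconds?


PRI = 1/7278 = 0.0001374004 s = 137.4 us

137.4 us


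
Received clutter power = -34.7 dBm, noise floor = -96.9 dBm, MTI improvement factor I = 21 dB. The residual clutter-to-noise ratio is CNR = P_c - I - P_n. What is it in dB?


CNR = -34.7 - 21 - (-96.9) = 41.2 dB

41.2 dB


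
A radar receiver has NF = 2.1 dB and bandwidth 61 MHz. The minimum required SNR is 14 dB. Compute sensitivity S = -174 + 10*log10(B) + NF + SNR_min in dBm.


10*log10(61000000.0) = 77.85
S = -174 + 77.85 + 2.1 + 14 = -80.0 dBm

-80.0 dBm


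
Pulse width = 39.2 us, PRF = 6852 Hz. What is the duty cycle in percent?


DC = 39.2e-6 * 6852 * 100 = 26.86%

26.86%


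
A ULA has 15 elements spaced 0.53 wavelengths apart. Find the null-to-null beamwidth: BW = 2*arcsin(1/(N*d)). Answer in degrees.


1/(N*d) = 1/(15*0.53) = 0.125786
BW = 2*arcsin(0.125786) = 14.5 degrees

14.5 degrees


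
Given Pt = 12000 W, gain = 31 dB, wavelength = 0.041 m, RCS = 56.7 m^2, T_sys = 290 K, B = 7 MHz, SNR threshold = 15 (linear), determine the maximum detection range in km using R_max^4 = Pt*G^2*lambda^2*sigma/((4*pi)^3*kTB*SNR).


G_lin = 10^(31/10) = 1258.925412
R^4 = 12000 * 1258.925412^2 * 0.041^2 * 56.7 / ((4*pi)^3 * 1.38e-23 * 290 * 7000000.0 * 15)
R^4 = 2.17388e18 m^4
R_max = (2.17388e18)^(1/4) = 38398.0 m = 38.4 km

38.4 km


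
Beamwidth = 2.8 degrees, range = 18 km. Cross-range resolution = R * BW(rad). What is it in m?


BW_rad = 0.048869219
CR = 18000 * 0.048869219 = 879.6 m

879.6 m


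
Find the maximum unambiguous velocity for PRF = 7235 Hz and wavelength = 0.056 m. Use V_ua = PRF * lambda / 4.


V_ua = 7235 * 0.056 / 4 = 101.3 m/s

101.3 m/s


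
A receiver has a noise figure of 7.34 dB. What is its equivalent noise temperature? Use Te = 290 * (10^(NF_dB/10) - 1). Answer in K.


NF_lin = 10^(7.34/10) = 5.420009
Te = 290 * (5.420009 - 1) = 1281.8 K

1281.8 K


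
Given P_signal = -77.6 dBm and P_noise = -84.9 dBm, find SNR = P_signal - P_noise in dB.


SNR = -77.6 - (-84.9) = 7.3 dB

7.3 dB


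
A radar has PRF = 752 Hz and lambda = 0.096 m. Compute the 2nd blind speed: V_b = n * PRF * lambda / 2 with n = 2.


V_blind = 2 * 752 * 0.096 / 2 = 72.2 m/s

72.2 m/s


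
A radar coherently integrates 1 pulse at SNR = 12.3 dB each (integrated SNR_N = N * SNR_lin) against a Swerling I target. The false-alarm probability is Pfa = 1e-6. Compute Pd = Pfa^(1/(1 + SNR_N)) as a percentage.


SNR_lin = 10^(12.3/10) = 16.98244
SNR_N = 1 * 16.98244 = 16.98244
1/(1 + SNR_N) = 1/17.98244 = 0.0556098
Pd = (1e-6)^0.0556098 = 0.46381
Pd = 46.4%

46.4%


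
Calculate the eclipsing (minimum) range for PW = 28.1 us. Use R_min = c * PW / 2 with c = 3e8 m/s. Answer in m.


R_min = 3e8 * 28.1e-6 / 2 = 4215.0 m

4215.0 m


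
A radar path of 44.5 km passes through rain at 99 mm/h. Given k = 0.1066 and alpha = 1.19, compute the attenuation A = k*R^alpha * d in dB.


gamma = 0.1066 * 99^1.19 = 25.267547 dB/km
A = 25.267547 * 44.5 = 1124.41 dB

1124.41 dB


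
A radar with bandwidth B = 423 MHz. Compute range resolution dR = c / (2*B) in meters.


dR = 3e8 / (2 * 423000000.0) = 0.35 m

0.35 m


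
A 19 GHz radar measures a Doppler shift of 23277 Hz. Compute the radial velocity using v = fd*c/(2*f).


v = 23277 * 3e8 / (2 * 19000000000.0) = 183.8 m/s

183.8 m/s


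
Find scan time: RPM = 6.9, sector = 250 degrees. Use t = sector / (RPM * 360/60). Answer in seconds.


t = 250 / (6.9 * 360) * 60 = 6.04 s

6.04 s


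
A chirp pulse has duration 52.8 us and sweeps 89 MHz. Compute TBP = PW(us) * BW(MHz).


TBP = 52.8 * 89 = 4699.2

4699.2


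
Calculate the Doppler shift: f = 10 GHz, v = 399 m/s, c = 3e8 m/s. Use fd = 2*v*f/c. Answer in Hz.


fd = 2 * 399 * 10000000000.0 / 3e8 = 26600.0 Hz

26600.0 Hz


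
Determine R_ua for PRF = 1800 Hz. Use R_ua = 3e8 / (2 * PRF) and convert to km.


R_ua = 3e8 / (2 * 1800) = 83333.3 m = 83.3 km

83.3 km


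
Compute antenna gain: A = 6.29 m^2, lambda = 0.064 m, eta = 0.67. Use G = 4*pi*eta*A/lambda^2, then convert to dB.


G_linear = 4*pi*0.67*6.29/0.064^2 = 12929.31
G_dB = 10*log10(12929.31) = 41.1 dB

41.1 dB


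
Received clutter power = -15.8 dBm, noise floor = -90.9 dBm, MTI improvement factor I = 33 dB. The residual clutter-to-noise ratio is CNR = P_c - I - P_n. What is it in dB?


CNR = -15.8 - 33 - (-90.9) = 42.1 dB

42.1 dB


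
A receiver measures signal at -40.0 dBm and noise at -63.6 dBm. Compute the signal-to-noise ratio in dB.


SNR = -40.0 - (-63.6) = 23.6 dB

23.6 dB


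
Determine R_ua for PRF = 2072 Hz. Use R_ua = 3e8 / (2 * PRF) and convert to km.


R_ua = 3e8 / (2 * 2072) = 72393.8 m = 72.4 km

72.4 km


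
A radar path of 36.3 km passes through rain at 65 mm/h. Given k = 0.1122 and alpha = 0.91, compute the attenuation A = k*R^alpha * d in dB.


gamma = 0.1122 * 65^0.91 = 5.008919 dB/km
A = 5.008919 * 36.3 = 181.82 dB

181.82 dB


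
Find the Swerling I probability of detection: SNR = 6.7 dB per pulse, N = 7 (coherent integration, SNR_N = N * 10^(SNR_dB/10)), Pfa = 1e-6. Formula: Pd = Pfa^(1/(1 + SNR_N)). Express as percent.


SNR_lin = 10^(6.7/10) = 4.67735
SNR_N = 7 * 4.67735 = 32.74145
1/(1 + SNR_N) = 1/33.74145 = 0.0296371
Pd = (1e-6)^0.0296371 = 0.66401
Pd = 66.4%

66.4%


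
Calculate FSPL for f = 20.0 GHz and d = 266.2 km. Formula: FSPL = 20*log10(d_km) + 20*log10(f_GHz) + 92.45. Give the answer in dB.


20*log10(266.2) = 48.5
20*log10(20.0) = 26.02
FSPL = 167.0 dB

167.0 dB


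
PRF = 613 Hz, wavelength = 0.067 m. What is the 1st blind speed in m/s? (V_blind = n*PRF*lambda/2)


V_blind = 1 * 613 * 0.067 / 2 = 20.5 m/s

20.5 m/s


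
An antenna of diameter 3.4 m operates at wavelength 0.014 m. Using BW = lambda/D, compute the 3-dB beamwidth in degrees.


BW_rad = 0.014 / 3.4 = 0.004118
BW_deg = 0.24 degrees

0.24 degrees


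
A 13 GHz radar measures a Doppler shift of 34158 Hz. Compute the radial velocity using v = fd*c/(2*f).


v = 34158 * 3e8 / (2 * 13000000000.0) = 394.1 m/s

394.1 m/s


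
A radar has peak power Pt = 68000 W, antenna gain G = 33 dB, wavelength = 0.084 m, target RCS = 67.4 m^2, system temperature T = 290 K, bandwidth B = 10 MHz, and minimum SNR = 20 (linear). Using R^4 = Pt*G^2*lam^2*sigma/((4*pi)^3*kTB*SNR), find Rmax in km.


G_lin = 10^(33/10) = 1995.262315
R^4 = 68000 * 1995.262315^2 * 0.084^2 * 67.4 / ((4*pi)^3 * 1.38e-23 * 290 * 10000000.0 * 20)
R^4 = 8.1057e19 m^4
R_max = (8.1057e19)^(1/4) = 94885.0 m = 94.9 km

94.9 km


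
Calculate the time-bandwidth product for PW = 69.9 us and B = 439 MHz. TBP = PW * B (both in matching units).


TBP = 69.9 * 439 = 30686.1

30686.1


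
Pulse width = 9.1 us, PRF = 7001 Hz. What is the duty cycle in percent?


DC = 9.1e-6 * 7001 * 100 = 6.37%

6.37%


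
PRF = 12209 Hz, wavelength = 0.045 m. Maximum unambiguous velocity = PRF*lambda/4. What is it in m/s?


V_ua = 12209 * 0.045 / 4 = 137.4 m/s

137.4 m/s


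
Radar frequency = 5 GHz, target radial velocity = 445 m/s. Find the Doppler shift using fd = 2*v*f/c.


fd = 2 * 445 * 5000000000.0 / 3e8 = 14833.3 Hz

14833.3 Hz


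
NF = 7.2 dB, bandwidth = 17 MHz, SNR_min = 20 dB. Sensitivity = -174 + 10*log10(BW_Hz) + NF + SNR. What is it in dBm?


10*log10(17000000.0) = 72.3
S = -174 + 72.3 + 7.2 + 20 = -74.5 dBm

-74.5 dBm


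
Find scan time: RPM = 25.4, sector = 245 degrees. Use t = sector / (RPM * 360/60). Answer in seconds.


t = 245 / (25.4 * 360) * 60 = 1.61 s

1.61 s


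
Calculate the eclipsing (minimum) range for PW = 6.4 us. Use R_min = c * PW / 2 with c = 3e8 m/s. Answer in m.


R_min = 3e8 * 6.4e-6 / 2 = 960.0 m

960.0 m


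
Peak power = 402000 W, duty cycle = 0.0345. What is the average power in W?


P_avg = 402000 * 0.0345 = 13869.0 W

13869.0 W


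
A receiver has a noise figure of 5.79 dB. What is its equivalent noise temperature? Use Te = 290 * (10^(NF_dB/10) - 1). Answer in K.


NF_lin = 10^(5.79/10) = 3.79315
Te = 290 * (3.79315 - 1) = 810.0 K

810.0 K


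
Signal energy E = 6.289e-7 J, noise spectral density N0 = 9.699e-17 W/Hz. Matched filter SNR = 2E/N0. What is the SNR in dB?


SNR_lin = 2 * 6.289e-7 / 9.699e-17 = 1.297e10
SNR_dB = 10*log10(1.297e10) = 101.1 dB

101.1 dB


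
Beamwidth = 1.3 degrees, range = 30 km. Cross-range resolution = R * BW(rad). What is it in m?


BW_rad = 0.02268928
CR = 30000 * 0.02268928 = 680.7 m

680.7 m


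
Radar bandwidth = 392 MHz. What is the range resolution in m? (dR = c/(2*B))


dR = 3e8 / (2 * 392000000.0) = 0.38 m

0.38 m


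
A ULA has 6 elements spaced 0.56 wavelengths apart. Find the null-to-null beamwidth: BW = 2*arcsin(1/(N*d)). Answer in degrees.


1/(N*d) = 1/(6*0.56) = 0.297619
BW = 2*arcsin(0.297619) = 34.6 degrees

34.6 degrees


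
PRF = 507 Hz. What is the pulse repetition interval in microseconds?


PRI = 1/507 = 0.0019723866 s = 1972.4 us

1972.4 us


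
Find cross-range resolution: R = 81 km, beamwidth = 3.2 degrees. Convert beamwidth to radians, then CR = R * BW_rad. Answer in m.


BW_rad = 0.055850536
CR = 81000 * 0.055850536 = 4523.9 m

4523.9 m


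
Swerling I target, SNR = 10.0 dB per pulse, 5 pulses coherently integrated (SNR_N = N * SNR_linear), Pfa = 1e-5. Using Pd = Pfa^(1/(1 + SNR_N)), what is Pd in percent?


SNR_lin = 10^(10.0/10) = 10.0
SNR_N = 5 * 10.0 = 50.0
1/(1 + SNR_N) = 1/51.0 = 0.0196078
Pd = (1e-5)^0.0196078 = 0.79792
Pd = 79.8%

79.8%


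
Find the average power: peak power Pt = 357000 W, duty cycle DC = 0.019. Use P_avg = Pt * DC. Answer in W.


P_avg = 357000 * 0.019 = 6783.0 W

6783.0 W


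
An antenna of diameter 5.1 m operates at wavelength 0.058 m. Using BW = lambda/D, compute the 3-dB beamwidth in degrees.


BW_rad = 0.058 / 5.1 = 0.011373
BW_deg = 0.65 degrees

0.65 degrees


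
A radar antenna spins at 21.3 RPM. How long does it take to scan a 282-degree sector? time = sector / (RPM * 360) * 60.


t = 282 / (21.3 * 360) * 60 = 2.21 s

2.21 s


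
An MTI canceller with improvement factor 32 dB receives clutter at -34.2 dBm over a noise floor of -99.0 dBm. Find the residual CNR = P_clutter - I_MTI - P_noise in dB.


CNR = -34.2 - 32 - (-99.0) = 32.8 dB

32.8 dB


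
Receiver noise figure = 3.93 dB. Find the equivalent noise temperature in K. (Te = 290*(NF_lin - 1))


NF_lin = 10^(3.93/10) = 2.471724
Te = 290 * (2.471724 - 1) = 426.8 K

426.8 K


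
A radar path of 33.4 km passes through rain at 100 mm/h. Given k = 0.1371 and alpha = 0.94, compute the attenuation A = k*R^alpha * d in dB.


gamma = 0.1371 * 100^0.94 = 10.400099 dB/km
A = 10.400099 * 33.4 = 347.36 dB

347.36 dB


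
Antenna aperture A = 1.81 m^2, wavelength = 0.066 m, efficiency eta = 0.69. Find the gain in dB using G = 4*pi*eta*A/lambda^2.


G_linear = 4*pi*0.69*1.81/0.066^2 = 3602.88
G_dB = 10*log10(3602.88) = 35.6 dB

35.6 dB


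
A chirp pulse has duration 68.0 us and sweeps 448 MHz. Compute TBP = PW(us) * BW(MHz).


TBP = 68.0 * 448 = 30464.0

30464.0


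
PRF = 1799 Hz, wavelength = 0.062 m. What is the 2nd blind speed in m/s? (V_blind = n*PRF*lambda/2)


V_blind = 2 * 1799 * 0.062 / 2 = 111.5 m/s

111.5 m/s


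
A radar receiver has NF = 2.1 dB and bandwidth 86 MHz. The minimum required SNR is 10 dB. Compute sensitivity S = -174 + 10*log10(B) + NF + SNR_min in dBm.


10*log10(86000000.0) = 79.34
S = -174 + 79.34 + 2.1 + 10 = -82.6 dBm

-82.6 dBm


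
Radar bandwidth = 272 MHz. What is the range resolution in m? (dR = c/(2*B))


dR = 3e8 / (2 * 272000000.0) = 0.55 m

0.55 m


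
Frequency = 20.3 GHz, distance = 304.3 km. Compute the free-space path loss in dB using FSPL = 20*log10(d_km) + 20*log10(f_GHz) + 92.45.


20*log10(304.3) = 49.67
20*log10(20.3) = 26.15
FSPL = 168.3 dB

168.3 dB


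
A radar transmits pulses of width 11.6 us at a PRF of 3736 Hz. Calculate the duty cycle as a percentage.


DC = 11.6e-6 * 3736 * 100 = 4.33%

4.33%


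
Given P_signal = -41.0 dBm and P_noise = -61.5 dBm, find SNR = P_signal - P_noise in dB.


SNR = -41.0 - (-61.5) = 20.5 dB

20.5 dB


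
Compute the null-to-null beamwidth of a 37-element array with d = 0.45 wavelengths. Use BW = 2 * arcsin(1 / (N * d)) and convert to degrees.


1/(N*d) = 1/(37*0.45) = 0.06006
BW = 2*arcsin(0.06006) = 6.9 degrees

6.9 degrees
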